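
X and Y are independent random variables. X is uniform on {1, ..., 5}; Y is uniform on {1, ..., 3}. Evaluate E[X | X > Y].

Outcomes with X > Y: (2,1), (3,1), (3,2), (4,1), (4,2), (4,3), (5,1), (5,2), (5,3), each with probability 1/15.
E[X | X > Y] = (2 + 3 + 3 + 4 + 4 + 4 + 5 + 5 + 5) / 9 = 35/9.

35/9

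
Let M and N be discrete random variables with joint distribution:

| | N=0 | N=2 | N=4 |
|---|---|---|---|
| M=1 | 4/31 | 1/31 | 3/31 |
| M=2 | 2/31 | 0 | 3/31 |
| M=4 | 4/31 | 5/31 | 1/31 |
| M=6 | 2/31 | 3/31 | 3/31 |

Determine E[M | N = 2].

P(N = 2) = 9/31.
Σ M·P over the event = 1·(1/31) + 4·(5/31) + 6·(3/31) = 39/31.
E[M | N = 2] = (39/31) / (9/31) = 13/3.

13/3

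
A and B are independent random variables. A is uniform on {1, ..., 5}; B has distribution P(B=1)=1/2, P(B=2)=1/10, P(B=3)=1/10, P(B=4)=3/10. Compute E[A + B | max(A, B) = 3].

P(max(A, B) = 3) = 9/50.
Summing (A+B)·P(x,y) over outcomes with max(A, B) = 3 gives 4/5.
E[A + B | max(A, B) = 3] = (4/5) / (9/50) = 40/9.

40/9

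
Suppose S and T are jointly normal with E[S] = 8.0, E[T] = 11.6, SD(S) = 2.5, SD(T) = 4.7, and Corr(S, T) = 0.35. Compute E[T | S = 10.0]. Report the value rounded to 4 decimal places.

12.9160

For a bivariate normal, E[T | S=x] = μ_T + ρ·(σ_T/σ_S)·(x − μ_S).
E[T | S=10.0] = 11.6 + (0.35)·(4.7/2.5)·(10.0 − (8.0)) = 11.6 + (0.658)·(2) = 12.9160.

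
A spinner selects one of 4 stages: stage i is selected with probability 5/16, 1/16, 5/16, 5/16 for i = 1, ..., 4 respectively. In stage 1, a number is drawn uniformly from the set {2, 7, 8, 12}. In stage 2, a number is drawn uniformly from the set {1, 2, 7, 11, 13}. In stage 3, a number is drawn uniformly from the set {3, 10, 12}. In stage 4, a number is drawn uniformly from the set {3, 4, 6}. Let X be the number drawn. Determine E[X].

6383/960

E[X | stage 1] = (2+7+8+12)/4 = 29/4.
E[X | stage 2] = (1+2+7+11+13)/5 = 34/5.
E[X | stage 3] = (3+10+12)/3 = 25/3.
E[X | stage 4] = (3+4+6)/3 = 13/3.
E[X] = (5/16)·(29/4) + (1/16)·(34/5) + (5/16)·(25/3) + (5/16)·(13/3) = 6383/960.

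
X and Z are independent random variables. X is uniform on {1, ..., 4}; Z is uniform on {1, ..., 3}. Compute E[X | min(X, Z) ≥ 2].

3

Outcomes with min(X, Z) ≥ 2: (2,2), (2,3), (3,2), (3,3), (4,2), (4,3), each with probability 1/12.
E[X | min(X, Z) ≥ 2] = (2 + 2 + 3 + 3 + 4 + 4) / 6 = 3.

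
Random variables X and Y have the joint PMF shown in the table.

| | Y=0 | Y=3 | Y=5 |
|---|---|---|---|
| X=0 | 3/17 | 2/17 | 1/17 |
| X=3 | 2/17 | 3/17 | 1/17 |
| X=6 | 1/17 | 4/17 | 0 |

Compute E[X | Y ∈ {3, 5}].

36/11

P(Y ∈ {3, 5}) = 11/17.
Σ X·P over the event = 0·(2/17) + 0·(1/17) + 3·(3/17) + 3·(1/17) + 6·(4/17) = 36/17.
E[X | Y ∈ {3, 5}] = (36/17) / (11/17) = 36/11.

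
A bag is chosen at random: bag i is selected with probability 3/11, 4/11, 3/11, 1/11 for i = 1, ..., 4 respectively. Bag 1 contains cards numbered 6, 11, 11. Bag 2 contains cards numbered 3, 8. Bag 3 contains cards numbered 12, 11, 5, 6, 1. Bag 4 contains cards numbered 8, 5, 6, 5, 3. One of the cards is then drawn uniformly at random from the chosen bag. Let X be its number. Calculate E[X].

382/55

E[X | bag 1] = (6+11+11)/3 = 28/3.
E[X | bag 2] = (3+8)/2 = 11/2.
E[X | bag 3] = (12+11+5+6+1)/5 = 7.
E[X | bag 4] = (8+5+6+5+3)/5 = 27/5.
By the law of total expectation,
E[X] = (3/11)·(28/3) + (4/11)·(11/2) + (3/11)·(7) + (1/11)·(27/5) = 382/55.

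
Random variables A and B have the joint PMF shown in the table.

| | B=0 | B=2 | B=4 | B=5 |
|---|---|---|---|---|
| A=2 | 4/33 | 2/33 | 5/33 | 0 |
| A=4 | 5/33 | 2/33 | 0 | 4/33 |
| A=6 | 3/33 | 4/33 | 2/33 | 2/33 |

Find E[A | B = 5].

P(B = 5) = 2/11.
Σ A·P over the event = 4·(4/33) + 6·(2/33) = 28/33.
E[A | B = 5] = (28/33) / (2/11) = 14/3.

14/3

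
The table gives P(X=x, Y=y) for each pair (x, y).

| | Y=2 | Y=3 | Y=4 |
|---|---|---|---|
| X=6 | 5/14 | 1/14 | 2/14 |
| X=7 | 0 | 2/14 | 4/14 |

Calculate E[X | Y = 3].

P(Y = 3) = 3/14.
Σ X·P over the event = 6·(1/14) + 7·(2/14) = 10/7.
E[X | Y = 3] = (10/7) / (3/14) = 20/3.

20/3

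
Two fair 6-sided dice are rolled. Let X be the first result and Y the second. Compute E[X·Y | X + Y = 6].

7

P(X + Y = 6) = 5/36.
Summing XY·P(x,y) over outcomes with X + Y = 6 gives 35/36.
E[X·Y | X + Y = 6] = (35/36) / (5/36) = 7.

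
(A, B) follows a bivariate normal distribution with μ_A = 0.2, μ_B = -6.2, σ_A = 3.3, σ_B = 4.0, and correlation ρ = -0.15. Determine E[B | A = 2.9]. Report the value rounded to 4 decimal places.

-6.6909

The regression of B on A has slope ρ·σ_B/σ_A and passes through (μ_A, μ_B).
E[B | A=2.9] = -6.2 + (-0.15)·(4.0/3.3)·(2.9 − (0.2)) = -6.2 + (-0.18182)·(2.7) = -6.6909.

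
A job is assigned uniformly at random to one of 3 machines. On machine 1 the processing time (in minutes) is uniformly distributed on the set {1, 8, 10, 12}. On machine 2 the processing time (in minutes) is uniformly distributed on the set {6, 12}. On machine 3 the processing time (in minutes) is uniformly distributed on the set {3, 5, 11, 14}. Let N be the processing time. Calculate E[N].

E[N | machine 1] = (1+8+10+12)/4 = 31/4.
E[N | machine 2] = (6+12)/2 = 9.
E[N | machine 3] = (3+5+11+14)/4 = 33/4.
By the law of total expectation,
E[N] = (1/3)·(31/4) + (1/3)·(9) + (1/3)·(33/4) = 25/3.

25/3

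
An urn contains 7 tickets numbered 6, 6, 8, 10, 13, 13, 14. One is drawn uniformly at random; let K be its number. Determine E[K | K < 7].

P(K < 7) = 2/7.
Σ over the event: 6·2/7 = 12/7.
E[K | K < 7] = (12/7) / (2/7) = 6.

6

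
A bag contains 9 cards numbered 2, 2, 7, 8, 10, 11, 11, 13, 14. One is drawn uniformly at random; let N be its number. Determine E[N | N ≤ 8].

P(N ≤ 8) = 4/9.
Σ over the event: 2·2/9 + 7·1/9 + 8·1/9 = 19/9.
E[N | N ≤ 8] = (19/9) / (4/9) = 19/4.

19/4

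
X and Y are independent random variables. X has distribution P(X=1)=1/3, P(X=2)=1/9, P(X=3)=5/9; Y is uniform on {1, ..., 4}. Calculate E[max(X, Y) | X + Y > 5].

39/11

P(X + Y > 5) = 11/36.
Summing max(X,Y)·P(x,y) over outcomes with X + Y > 5 gives 13/12.
E[max(X, Y) | X + Y > 5] = (13/12) / (11/36) = 39/11.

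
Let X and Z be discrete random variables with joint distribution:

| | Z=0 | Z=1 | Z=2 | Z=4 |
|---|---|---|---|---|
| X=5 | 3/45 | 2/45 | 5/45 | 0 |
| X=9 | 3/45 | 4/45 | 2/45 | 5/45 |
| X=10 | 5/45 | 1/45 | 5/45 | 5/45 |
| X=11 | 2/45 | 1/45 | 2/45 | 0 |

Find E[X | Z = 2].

115/14

P(Z = 2) = 14/45.
Σ X·P over the event = 5·(5/45) + 9·(2/45) + 10·(5/45) + 11·(2/45) = 23/9.
E[X | Z = 2] = (23/9) / (14/45) = 115/14.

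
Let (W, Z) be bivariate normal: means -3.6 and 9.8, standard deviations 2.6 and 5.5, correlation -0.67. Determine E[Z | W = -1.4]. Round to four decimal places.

6.6819

For a bivariate normal, E[Z | W=x] = μ_Z + ρ·(σ_Z/σ_W)·(x − μ_W).
E[Z | W=-1.4] = 9.8 + (-0.67)·(5.5/2.6)·(-1.4 − (-3.6)) = 9.8 + (-1.4173)·(2.2) = 6.6819.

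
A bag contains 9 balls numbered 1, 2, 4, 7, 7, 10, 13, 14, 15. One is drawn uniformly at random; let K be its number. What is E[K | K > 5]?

P(K > 5) = 2/3.
Σ over the event: 7·2/9 + 10·1/9 + 13·1/9 + 14·1/9 + 15·1/9 = 22/3.
E[K | K > 5] = (22/3) / (2/3) = 11.

11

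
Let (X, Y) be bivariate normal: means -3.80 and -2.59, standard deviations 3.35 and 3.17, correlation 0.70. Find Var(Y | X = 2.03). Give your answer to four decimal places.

Var(Y | X=x) = (1 − ρ²)·σ_Y².
Var(Y | X=2.03) = (3.17)²·(1 − (0.70)²) = 10.0489·0.51 = 5.1249.

5.1249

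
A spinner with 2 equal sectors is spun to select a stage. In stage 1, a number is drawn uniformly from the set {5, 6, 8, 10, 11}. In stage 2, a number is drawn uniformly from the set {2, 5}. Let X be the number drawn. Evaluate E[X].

E[X | stage 1] = (5+6+8+10+11)/5 = 8.
E[X | stage 2] = (2+5)/2 = 7/2.
By the law of total expectation,
E[X] = (1/2)·(8) + (1/2)·(7/2) = 23/4.

23/4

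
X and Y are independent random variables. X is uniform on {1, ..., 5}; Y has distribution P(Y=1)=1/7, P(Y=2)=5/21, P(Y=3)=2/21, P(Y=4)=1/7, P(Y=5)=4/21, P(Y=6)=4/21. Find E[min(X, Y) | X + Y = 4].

3/2

P(X + Y = 4) = 2/21.
Summing min(X,Y)·P(x,y) over outcomes with X + Y = 4 gives 1/7.
E[min(X, Y) | X + Y = 4] = (1/7) / (2/21) = 3/2.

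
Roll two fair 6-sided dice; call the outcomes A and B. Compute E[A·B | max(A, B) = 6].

216/11

P(max(A, B) = 6) = 11/36.
Summing AB·P(x,y) over outcomes with max(A, B) = 6 gives 6.
E[A·B | max(A, B) = 6] = (6) / (11/36) = 216/11.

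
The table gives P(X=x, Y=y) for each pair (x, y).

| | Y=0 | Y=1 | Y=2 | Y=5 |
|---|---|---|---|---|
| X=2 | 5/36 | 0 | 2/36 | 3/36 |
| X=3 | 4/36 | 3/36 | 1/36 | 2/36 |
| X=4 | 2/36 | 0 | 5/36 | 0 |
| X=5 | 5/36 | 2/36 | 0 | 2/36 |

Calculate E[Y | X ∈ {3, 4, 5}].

P(X ∈ {3, 4, 5}) = 13/18.
Summing Y·P(X=x,Y=y) over the conditioning event gives 37/36.
E[Y | X ∈ {3, 4, 5}] = (37/36) / (13/18) = 37/26.

37/26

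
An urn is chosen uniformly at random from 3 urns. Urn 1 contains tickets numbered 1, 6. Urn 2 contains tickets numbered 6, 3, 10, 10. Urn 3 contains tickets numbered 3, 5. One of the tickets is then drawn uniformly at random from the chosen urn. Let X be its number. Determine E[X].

59/12

E[X | urn 1] = (1+6)/2 = 7/2.
E[X | urn 2] = (6+3+10+10)/4 = 29/4.
E[X | urn 3] = (3+5)/2 = 4.
E[X] = (1/3)·(7/2) + (1/3)·(29/4) + (1/3)·(4) = 59/12.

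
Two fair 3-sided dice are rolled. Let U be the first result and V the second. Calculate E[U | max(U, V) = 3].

12/5

P(max(U, V) = 3) = 5/9.
Summing U·P(x,y) over outcomes with max(U, V) = 3 gives 4/3.
E[U | max(U, V) = 3] = (4/3) / (5/9) = 12/5.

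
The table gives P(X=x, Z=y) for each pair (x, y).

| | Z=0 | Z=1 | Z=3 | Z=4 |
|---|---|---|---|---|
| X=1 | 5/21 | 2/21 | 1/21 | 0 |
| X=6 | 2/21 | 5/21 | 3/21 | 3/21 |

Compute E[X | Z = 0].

P(Z = 0) = 1/3.
Σ X·P over the event = 1·(5/21) + 6·(2/21) = 17/21.
E[X | Z = 0] = (17/21) / (1/3) = 17/7.

17/7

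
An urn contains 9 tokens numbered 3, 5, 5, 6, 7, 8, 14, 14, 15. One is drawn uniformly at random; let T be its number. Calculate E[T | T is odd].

P(T is odd) = 5/9.
Σ over the event: 3·1/9 + 5·2/9 + 7·1/9 + 15·1/9 = 35/9.
E[T | T is odd] = (35/9) / (5/9) = 7.

7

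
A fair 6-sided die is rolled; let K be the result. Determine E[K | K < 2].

Given K < 2, K is equally likely to be any of {1}.
E[K | K < 2] = (1) / 1 = 1.

1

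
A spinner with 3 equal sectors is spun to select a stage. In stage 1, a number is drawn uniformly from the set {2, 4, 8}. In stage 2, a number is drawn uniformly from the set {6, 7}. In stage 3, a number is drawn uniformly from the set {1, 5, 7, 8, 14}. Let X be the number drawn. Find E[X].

109/18

E[X | stage 1] = (2+4+8)/3 = 14/3.
E[X | stage 2] = (6+7)/2 = 13/2.
E[X | stage 3] = (1+5+7+8+14)/5 = 7.
E[X] = (1/3)·(14/3) + (1/3)·(13/2) + (1/3)·(7) = 109/18.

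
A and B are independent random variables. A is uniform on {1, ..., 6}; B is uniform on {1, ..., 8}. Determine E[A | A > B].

14/3

P(A > B) = 5/16.
Summing A·P(x,y) over outcomes with A > B gives 35/24.
E[A | A > B] = (35/24) / (5/16) = 14/3.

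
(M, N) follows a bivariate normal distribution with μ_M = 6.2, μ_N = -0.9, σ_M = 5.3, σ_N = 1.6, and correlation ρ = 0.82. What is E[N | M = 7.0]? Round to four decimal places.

E[N | M=x] = μ_N + ρ(σ_N/σ_M)(x − μ_M) for jointly normal variables.
E[N | M=7.0] = -0.9 + (0.82)·(1.6/5.3)·(7.0 − (6.2)) = -0.9 + (0.24755)·(0.8) = -0.7020.

-0.7020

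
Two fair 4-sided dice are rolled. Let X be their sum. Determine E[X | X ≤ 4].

P(X ≤ 4) = 3/8.
Σ over the event: 2·1/16 + 3·1/8 + 4·3/16 = 5/4.
E[X | X ≤ 4] = (5/4) / (3/8) = 10/3.

10/3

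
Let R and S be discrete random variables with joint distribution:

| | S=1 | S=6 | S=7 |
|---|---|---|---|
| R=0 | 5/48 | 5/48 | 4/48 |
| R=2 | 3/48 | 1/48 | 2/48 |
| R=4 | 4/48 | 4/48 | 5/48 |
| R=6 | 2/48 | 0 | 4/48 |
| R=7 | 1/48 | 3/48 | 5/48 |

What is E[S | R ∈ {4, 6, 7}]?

P(R ∈ {4, 6, 7}) = 7/12.
Summing S·P(R=x,S=y) over the conditioning event gives 49/16.
E[S | R ∈ {4, 6, 7}] = (49/16) / (7/12) = 21/4.

21/4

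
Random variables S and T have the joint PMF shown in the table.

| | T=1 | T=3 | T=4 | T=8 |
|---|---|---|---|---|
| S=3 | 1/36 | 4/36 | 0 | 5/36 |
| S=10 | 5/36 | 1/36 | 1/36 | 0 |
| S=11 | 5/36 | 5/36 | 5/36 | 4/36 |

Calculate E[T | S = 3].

53/10

P(S = 3) = 5/18.
Summing T·P(S=x,T=y) over the conditioning event gives 53/36.
E[T | S = 3] = (53/36) / (5/18) = 53/10.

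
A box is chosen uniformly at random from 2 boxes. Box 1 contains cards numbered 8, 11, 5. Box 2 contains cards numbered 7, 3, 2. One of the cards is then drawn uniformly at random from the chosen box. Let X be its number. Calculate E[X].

6

E[X | box 1] = (8+11+5)/3 = 8.
E[X | box 2] = (7+3+2)/3 = 4.
By the law of total expectation,
E[X] = (1/2)·(8) + (1/2)·(4) = 6.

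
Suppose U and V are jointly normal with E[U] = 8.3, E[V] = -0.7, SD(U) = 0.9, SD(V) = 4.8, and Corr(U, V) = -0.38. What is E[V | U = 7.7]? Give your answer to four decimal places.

0.5160

For a bivariate normal, E[V | U=x] = μ_V + ρ·(σ_V/σ_U)·(x − μ_U).
E[V | U=7.7] = -0.7 + (-0.38)·(4.8/0.9)·(7.7 − (8.3)) = -0.7 + (-2.0267)·(-0.6) = 0.5160.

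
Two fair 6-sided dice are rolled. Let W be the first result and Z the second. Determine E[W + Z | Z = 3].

Outcomes with Z = 3: (1,3), (2,3), (3,3), (4,3), (5,3), (6,3), each with probability 1/36.
E[W + Z | Z = 3] = (4 + 5 + 6 + 7 + 8 + 9) / 6 = 13/2.

13/2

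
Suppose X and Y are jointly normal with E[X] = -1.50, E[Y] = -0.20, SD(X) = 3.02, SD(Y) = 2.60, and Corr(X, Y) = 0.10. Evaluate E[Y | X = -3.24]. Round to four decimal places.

The regression of Y on X has slope ρ·σ_Y/σ_X and passes through (μ_X, μ_Y).
E[Y | X=-3.24] = -0.20 + (0.10)·(2.60/3.02)·(-3.24 − (-1.50)) = -0.20 + (0.086093)·(-1.74) = -0.3498.

-0.3498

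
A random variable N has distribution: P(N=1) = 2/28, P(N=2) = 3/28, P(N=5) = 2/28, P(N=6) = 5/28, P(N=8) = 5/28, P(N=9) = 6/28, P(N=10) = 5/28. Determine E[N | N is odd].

33/5

P(N is odd) = 5/14.
Σ over the event: 1·1/14 + 5·1/14 + 9·3/14 = 33/14.
E[N | N is odd] = (33/14) / (5/14) = 33/5.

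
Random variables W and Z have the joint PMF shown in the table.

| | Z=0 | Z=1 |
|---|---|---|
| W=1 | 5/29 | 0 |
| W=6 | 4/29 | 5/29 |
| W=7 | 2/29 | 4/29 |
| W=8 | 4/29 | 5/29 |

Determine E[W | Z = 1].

7

P(Z = 1) = 14/29.
Σ W·P over the event = 6·(5/29) + 7·(4/29) + 8·(5/29) = 98/29.
E[W | Z = 1] = (98/29) / (14/29) = 7.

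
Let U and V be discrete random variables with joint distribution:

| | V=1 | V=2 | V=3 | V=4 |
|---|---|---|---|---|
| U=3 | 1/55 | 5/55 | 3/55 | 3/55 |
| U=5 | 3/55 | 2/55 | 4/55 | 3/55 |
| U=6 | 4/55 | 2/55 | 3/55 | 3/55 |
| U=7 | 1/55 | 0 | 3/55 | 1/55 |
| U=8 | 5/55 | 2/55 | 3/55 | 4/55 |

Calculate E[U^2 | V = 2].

P(V = 2) = 1/5.
Σ U^2·P over the event = 9·(5/55) + 25·(2/55) + 36·(2/55) + 64·(2/55) = 59/11.
E[U^2 | V = 2] = (59/11) / (1/5) = 295/11.

295/11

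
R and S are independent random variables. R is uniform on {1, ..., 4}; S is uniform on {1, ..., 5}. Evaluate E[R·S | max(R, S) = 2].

8/3

Outcomes with max(R, S) = 2: (1,2), (2,1), (2,2), each with probability 1/20.
E[R·S | max(R, S) = 2] = (2 + 2 + 4) / 3 = 8/3.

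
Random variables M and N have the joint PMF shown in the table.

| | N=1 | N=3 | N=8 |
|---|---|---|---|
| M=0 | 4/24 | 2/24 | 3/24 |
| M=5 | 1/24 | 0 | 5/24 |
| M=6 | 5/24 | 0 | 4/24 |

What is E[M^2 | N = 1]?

P(N = 1) = 5/12.
Σ M^2·P over the event = 0·(4/24) + 25·(1/24) + 36·(5/24) = 205/24.
E[M^2 | N = 1] = (205/24) / (5/12) = 41/2.

41/2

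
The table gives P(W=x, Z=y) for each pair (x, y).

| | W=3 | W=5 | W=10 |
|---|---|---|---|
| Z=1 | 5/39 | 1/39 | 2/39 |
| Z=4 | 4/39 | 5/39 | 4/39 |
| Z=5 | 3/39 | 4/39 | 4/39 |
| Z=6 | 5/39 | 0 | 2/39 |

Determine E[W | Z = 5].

69/11

P(Z = 5) = 11/39.
Σ W·P over the event = 3·(3/39) + 5·(4/39) + 10·(4/39) = 23/13.
E[W | Z = 5] = (23/13) / (11/39) = 69/11.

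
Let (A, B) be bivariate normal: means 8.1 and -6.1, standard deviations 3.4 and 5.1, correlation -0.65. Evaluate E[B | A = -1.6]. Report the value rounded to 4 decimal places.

The regression of B on A has slope ρ·σ_B/σ_A and passes through (μ_A, μ_B).
E[B | A=-1.6] = -6.1 + (-0.65)·(5.1/3.4)·(-1.6 − (8.1)) = -6.1 + (-0.975)·(-9.7) = 3.3575.

3.3575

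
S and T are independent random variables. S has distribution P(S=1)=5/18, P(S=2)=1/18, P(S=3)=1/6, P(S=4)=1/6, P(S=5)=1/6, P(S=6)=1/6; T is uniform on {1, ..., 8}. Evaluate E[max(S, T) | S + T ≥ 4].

P(S + T ≥ 4) = 133/144.
Summing max(S,T)·P(x,y) over outcomes with S + T ≥ 4 gives 367/72.
E[max(S, T) | S + T ≥ 4] = (367/72) / (133/144) = 734/133.

734/133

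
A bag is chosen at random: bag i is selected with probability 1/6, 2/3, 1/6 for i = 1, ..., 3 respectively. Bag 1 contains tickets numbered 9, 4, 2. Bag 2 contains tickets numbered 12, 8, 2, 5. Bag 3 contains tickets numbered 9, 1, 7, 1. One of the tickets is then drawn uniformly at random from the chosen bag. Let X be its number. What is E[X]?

E[X | bag 1] = (9+4+2)/3 = 5.
E[X | bag 2] = (12+8+2+5)/4 = 27/4.
E[X | bag 3] = (9+1+7+1)/4 = 9/2.
By the law of total expectation,
E[X] = (1/6)·(5) + (2/3)·(27/4) + (1/6)·(9/2) = 73/12.

73/12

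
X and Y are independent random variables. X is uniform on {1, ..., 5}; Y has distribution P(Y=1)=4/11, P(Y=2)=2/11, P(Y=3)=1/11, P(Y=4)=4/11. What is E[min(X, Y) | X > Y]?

25/14

P(X > Y) = 28/55.
Summing min(X,Y)·P(x,y) over outcomes with X > Y gives 10/11.
E[min(X, Y) | X > Y] = (10/11) / (28/55) = 25/14.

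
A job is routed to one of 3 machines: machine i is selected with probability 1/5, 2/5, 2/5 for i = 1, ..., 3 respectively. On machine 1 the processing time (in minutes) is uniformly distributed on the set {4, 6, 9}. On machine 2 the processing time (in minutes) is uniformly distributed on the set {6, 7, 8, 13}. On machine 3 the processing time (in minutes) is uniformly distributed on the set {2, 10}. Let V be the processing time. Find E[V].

E[V | machine 1] = (4+6+9)/3 = 19/3.
E[V | machine 2] = (6+7+8+13)/4 = 17/2.
E[V | machine 3] = (2+10)/2 = 6.
E[V] = (1/5)·(19/3) + (2/5)·(17/2) + (2/5)·(6) = 106/15.

106/15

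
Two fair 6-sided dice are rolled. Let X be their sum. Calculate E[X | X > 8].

P(X > 8) = 5/18.
Σ over the event: 9·1/9 + 10·1/12 + 11·1/18 + 12·1/36 = 25/9.
E[X | X > 8] = (25/9) / (5/18) = 10.

10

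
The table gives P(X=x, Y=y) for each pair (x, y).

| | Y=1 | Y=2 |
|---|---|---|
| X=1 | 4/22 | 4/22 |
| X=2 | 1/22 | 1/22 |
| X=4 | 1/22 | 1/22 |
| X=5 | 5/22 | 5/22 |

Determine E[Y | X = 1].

3/2

P(X = 1) = 4/11.
Σ Y·P over the event = 1·(4/22) + 2·(4/22) = 6/11.
E[Y | X = 1] = (6/11) / (4/11) = 3/2.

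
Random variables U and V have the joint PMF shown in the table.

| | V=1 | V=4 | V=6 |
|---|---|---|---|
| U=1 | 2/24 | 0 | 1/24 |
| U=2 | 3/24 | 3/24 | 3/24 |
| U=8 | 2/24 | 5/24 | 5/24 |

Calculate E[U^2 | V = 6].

P(V = 6) = 3/8.
Summing U^2·P(U=x,V=y) over the conditioning event gives 111/8.
E[U^2 | V = 6] = (111/8) / (3/8) = 37.

37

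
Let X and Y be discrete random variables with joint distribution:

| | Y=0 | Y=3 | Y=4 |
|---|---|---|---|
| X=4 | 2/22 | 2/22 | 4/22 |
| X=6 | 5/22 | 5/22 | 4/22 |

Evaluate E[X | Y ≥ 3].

26/5

P(Y ≥ 3) = 15/22.
Σ X·P over the event = 4·(2/22) + 4·(4/22) + 6·(5/22) + 6·(4/22) = 39/11.
E[X | Y ≥ 3] = (39/11) / (15/22) = 26/5.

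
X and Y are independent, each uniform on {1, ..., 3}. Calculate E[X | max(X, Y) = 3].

12/5

Outcomes with max(X, Y) = 3: (1,3), (2,3), (3,1), (3,2), (3,3), each with probability 1/9.
E[X | max(X, Y) = 3] = (1 + 2 + 3 + 3 + 3) / 5 = 12/5.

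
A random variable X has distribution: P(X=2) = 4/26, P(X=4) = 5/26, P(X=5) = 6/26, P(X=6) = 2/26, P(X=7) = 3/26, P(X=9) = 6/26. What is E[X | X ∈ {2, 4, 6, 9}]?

94/17

P(X ∈ {2, 4, 6, 9}) = 17/26.
Σ over the event: 2·2/13 + 4·5/26 + 6·1/13 + 9·3/13 = 47/13.
E[X | X ∈ {2, 4, 6, 9}] = (47/13) / (17/26) = 94/17.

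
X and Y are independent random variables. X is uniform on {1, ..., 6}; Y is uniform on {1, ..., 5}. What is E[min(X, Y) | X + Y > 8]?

25/6

Outcomes with X + Y > 8: (4,5), (5,4), (5,5), (6,3), (6,4), (6,5), each with probability 1/30.
E[min(X, Y) | X + Y > 8] = (4 + 4 + 5 + 3 + 4 + 5) / 6 = 25/6.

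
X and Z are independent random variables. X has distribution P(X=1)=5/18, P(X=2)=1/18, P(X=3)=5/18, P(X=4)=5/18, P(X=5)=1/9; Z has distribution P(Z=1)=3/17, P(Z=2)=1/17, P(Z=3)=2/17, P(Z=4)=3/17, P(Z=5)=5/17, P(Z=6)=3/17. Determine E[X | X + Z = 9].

175/46

P(X + Z = 9) = 23/153.
Summing X·P(x,y) over outcomes with X + Z = 9 gives 175/306.
E[X | X + Z = 9] = (175/306) / (23/153) = 175/46.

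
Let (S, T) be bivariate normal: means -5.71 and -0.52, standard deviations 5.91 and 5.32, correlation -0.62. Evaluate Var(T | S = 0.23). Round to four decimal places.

For a bivariate normal, Var(T | S=x) = σ_T²(1 − ρ²).
Var(T | S=0.23) = (5.32)²·(1 − (-0.62)²) = 28.3024·0.6156 = 17.4230.

17.4230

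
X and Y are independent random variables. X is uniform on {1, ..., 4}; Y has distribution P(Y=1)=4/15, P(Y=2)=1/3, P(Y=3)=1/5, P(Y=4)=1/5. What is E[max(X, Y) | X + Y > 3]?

P(X + Y > 3) = 47/60.
Summing max(X,Y)·P(x,y) over outcomes with X + Y > 3 gives 8/3.
E[max(X, Y) | X + Y > 3] = (8/3) / (47/60) = 160/47.

160/47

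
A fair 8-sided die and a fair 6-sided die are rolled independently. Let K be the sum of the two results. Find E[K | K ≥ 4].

376/45

P(K ≥ 4) = 15/16.
E[K | K ≥ 4] = (47/6) / (15/16) = 376/45.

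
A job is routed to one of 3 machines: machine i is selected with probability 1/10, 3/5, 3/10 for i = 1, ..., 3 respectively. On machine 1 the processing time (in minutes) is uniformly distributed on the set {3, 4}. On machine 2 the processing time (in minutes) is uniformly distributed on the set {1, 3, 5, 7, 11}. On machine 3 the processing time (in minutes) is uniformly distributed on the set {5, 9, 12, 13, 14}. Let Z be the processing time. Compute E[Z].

E[Z | machine 1] = (3+4)/2 = 7/2.
E[Z | machine 2] = (1+3+5+7+11)/5 = 27/5.
E[Z | machine 3] = (5+9+12+13+14)/5 = 53/5.
E[Z] = (1/10)·(7/2) + (3/5)·(27/5) + (3/10)·(53/5) = 677/100.

677/100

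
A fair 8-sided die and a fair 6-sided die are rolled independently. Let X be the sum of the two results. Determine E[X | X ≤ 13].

P(X ≤ 13) = 47/48.
E[X | X ≤ 13] = (185/24) / (47/48) = 370/47.

370/47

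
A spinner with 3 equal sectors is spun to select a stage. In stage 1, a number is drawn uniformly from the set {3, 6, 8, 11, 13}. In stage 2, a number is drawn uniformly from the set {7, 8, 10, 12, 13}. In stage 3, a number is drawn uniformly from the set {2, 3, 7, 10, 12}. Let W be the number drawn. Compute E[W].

E[W | stage 1] = (3+6+8+11+13)/5 = 41/5.
E[W | stage 2] = (7+8+10+12+13)/5 = 10.
E[W | stage 3] = (2+3+7+10+12)/5 = 34/5.
By the law of total expectation,
E[W] = (1/3)·(41/5) + (1/3)·(10) + (1/3)·(34/5) = 25/3.

25/3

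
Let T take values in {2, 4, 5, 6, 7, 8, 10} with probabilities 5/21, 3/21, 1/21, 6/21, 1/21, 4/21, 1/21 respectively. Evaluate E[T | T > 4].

90/13

P(T > 4) = 13/21.
Σ over the event: 5·1/21 + 6·2/7 + 7·1/21 + 8·4/21 + 10·1/21 = 30/7.
E[T | T > 4] = (30/7) / (13/21) = 90/13.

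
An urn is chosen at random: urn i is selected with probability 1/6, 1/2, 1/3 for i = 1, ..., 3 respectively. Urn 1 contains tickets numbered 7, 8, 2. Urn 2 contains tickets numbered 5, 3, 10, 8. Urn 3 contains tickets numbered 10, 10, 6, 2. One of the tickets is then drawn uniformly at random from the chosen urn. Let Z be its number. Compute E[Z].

235/36

E[Z | urn 1] = (7+8+2)/3 = 17/3.
E[Z | urn 2] = (5+3+10+8)/4 = 13/2.
E[Z | urn 3] = (10+10+6+2)/4 = 7.
By the law of total expectation,
E[Z] = (1/6)·(17/3) + (1/2)·(13/2) + (1/3)·(7) = 235/36.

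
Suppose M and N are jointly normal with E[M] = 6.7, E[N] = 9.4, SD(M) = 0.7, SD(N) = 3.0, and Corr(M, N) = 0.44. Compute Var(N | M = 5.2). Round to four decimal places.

Var(N | M=x) = (1 − ρ²)·σ_N².
Var(N | M=5.2) = (3.0)²·(1 − (0.44)²) = 9·0.8064 = 7.2576.

7.2576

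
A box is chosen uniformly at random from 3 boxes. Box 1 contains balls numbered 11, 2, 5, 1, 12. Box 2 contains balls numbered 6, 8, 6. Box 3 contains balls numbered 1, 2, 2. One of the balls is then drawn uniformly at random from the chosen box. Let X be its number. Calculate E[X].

E[X | box 1] = (11+2+5+1+12)/5 = 31/5.
E[X | box 2] = (6+8+6)/3 = 20/3.
E[X | box 3] = (1+2+2)/3 = 5/3.
E[X] = (1/3)·(31/5) + (1/3)·(20/3) + (1/3)·(5/3) = 218/45.

218/45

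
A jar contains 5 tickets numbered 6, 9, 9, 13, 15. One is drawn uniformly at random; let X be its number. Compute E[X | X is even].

6

P(X is even) = 1/5.
Σ over the event: 6·1/5 = 6/5.
E[X | X is even] = (6/5) / (1/5) = 6.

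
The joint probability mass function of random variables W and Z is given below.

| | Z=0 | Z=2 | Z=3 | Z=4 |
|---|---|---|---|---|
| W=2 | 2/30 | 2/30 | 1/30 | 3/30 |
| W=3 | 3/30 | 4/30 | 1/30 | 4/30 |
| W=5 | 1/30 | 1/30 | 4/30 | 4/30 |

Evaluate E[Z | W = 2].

P(W = 2) = 4/15.
Σ Z·P over the event = 0·(2/30) + 2·(2/30) + 3·(1/30) + 4·(3/30) = 19/30.
E[Z | W = 2] = (19/30) / (4/15) = 19/8.

19/8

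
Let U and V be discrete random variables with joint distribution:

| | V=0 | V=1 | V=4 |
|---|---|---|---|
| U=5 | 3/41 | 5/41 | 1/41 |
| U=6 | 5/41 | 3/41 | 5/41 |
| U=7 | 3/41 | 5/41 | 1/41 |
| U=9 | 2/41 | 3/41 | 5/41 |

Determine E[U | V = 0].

84/13

P(V = 0) = 13/41.
Σ U·P over the event = 5·(3/41) + 6·(5/41) + 7·(3/41) + 9·(2/41) = 84/41.
E[U | V = 0] = (84/41) / (13/41) = 84/13.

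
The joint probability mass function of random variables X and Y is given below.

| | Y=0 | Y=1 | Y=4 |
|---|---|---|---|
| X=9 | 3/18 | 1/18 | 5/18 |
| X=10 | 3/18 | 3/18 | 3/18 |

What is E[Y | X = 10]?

P(X = 10) = 1/2.
Summing Y·P(X=x,Y=y) over the conditioning event gives 5/6.
E[Y | X = 10] = (5/6) / (1/2) = 5/3.

5/3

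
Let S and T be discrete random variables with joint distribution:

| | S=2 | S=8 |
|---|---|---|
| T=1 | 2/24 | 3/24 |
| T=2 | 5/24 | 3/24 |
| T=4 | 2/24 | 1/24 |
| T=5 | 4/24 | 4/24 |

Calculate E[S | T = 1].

P(T = 1) = 5/24.
Σ S·P over the event = 2·(2/24) + 8·(3/24) = 7/6.
E[S | T = 1] = (7/6) / (5/24) = 28/5.

28/5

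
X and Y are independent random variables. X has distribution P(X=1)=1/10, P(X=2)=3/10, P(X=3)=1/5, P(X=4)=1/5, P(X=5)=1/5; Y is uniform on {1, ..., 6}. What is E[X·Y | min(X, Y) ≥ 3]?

P(min(X, Y) ≥ 3) = 2/5.
Summing XY·P(x,y) over outcomes with min(X, Y) ≥ 3 gives 36/5.
E[X·Y | min(X, Y) ≥ 3] = (36/5) / (2/5) = 18.

18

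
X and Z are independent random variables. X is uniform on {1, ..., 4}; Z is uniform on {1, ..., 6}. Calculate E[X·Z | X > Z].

P(X > Z) = 1/4.
Summing XZ·P(x,y) over outcomes with X > Z gives 35/24.
E[X·Z | X > Z] = (35/24) / (1/4) = 35/6.

35/6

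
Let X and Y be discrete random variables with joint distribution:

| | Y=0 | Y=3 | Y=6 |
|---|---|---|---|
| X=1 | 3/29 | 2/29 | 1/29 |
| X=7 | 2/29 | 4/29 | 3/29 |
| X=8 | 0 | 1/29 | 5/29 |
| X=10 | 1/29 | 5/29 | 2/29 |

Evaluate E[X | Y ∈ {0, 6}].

P(Y ∈ {0, 6}) = 17/29.
Σ X·P over the event = 1·(3/29) + 1·(1/29) + 7·(2/29) + 7·(3/29) + 8·(5/29) + 10·(1/29) + 10·(2/29) = 109/29.
E[X | Y ∈ {0, 6}] = (109/29) / (17/29) = 109/17.

109/17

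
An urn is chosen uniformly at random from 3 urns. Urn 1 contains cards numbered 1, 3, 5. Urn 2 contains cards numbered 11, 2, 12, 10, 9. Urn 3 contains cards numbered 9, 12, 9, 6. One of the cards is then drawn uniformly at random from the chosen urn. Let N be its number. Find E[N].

104/15

E[N | urn 1] = (1+3+5)/3 = 3.
E[N | urn 2] = (11+2+12+10+9)/5 = 44/5.
E[N | urn 3] = (9+12+9+6)/4 = 9.
By the law of total expectation,
E[N] = (1/3)·(3) + (1/3)·(44/5) + (1/3)·(9) = 104/15.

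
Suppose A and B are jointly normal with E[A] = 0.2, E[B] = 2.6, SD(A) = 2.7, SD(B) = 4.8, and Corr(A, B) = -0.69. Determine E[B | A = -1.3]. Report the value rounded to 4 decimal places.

4.4400

The regression of B on A has slope ρ·σ_B/σ_A and passes through (μ_A, μ_B).
E[B | A=-1.3] = 2.6 + (-0.69)·(4.8/2.7)·(-1.3 − (0.2)) = 2.6 + (-1.22667)·(-1.5) = 4.4400.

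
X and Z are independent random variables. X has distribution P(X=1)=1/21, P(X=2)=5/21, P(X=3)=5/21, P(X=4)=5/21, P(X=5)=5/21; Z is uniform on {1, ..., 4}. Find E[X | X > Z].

4

P(X > Z) = 25/42.
Summing X·P(x,y) over outcomes with X > Z gives 50/21.
E[X | X > Z] = (50/21) / (25/42) = 4.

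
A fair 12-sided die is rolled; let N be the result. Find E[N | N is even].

Given N is even, N is equally likely to be any of {2, 4, 6, 8, 10, 12}.
E[N | N is even] = (2 + 4 + 6 + 8 + 10 + 12) / 6 = 7.

7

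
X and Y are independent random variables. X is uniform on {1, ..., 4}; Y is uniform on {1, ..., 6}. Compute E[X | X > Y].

10/3

Outcomes with X > Y: (2,1), (3,1), (3,2), (4,1), (4,2), (4,3), each with probability 1/24.
E[X | X > Y] = (2 + 3 + 3 + 4 + 4 + 4) / 6 = 10/3.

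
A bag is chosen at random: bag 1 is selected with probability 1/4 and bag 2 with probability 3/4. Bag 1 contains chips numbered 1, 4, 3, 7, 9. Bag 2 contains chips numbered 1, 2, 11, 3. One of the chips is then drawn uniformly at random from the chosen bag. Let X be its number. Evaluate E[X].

E[X | bag 1] = (1+4+3+7+9)/5 = 24/5.
E[X | bag 2] = (1+2+11+3)/4 = 17/4.
By the law of total expectation,
E[X] = (1/4)·(24/5) + (3/4)·(17/4) = 351/80.

351/80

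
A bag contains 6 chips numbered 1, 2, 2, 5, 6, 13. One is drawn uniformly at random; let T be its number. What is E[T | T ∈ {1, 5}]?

3

P(T ∈ {1, 5}) = 1/3.
Σ over the event: 1·1/6 + 5·1/6 = 1.
E[T | T ∈ {1, 5}] = (1) / (1/3) = 3.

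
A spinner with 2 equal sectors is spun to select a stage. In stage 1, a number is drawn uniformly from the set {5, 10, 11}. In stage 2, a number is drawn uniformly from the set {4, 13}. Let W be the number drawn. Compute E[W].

103/12

E[W | stage 1] = (5+10+11)/3 = 26/3.
E[W | stage 2] = (4+13)/2 = 17/2.
E[W] = (1/2)·(26/3) + (1/2)·(17/2) = 103/12.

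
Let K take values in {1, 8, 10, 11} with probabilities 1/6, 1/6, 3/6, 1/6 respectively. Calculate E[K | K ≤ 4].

P(K ≤ 4) = 1/6.
Σ over the event: 1·1/6 = 1/6.
E[K | K ≤ 4] = (1/6) / (1/6) = 1.

1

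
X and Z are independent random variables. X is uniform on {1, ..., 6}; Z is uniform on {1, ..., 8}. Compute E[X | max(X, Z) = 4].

Outcomes with max(X, Z) = 4: (1,4), (2,4), (3,4), (4,1), (4,2), (4,3), (4,4), each with probability 1/48.
E[X | max(X, Z) = 4] = (1 + 2 + 3 + 4 + 4 + 4 + 4) / 7 = 22/7.

22/7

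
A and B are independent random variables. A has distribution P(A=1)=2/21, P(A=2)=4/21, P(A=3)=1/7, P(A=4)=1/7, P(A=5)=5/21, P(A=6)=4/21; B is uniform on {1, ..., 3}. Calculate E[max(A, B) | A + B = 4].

23/9

P(A + B = 4) = 1/7.
Summing max(A,B)·P(x,y) over outcomes with A + B = 4 gives 23/63.
E[max(A, B) | A + B = 4] = (23/63) / (1/7) = 23/9.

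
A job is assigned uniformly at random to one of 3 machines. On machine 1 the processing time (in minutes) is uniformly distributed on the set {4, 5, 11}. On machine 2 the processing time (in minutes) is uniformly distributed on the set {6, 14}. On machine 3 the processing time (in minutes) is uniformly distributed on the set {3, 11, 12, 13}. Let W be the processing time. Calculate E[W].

317/36

E[W | machine 1] = (4+5+11)/3 = 20/3.
E[W | machine 2] = (6+14)/2 = 10.
E[W | machine 3] = (3+11+12+13)/4 = 39/4.
E[W] = (1/3)·(20/3) + (1/3)·(10) + (1/3)·(39/4) = 317/36.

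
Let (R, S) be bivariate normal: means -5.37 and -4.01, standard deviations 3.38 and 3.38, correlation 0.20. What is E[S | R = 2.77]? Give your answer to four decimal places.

-2.3820

The regression of S on R has slope ρ·σ_S/σ_R and passes through (μ_R, μ_S).
E[S | R=2.77] = -4.01 + (0.20)·(3.38/3.38)·(2.77 − (-5.37)) = -4.01 + (0.2)·(8.14) = -2.3820.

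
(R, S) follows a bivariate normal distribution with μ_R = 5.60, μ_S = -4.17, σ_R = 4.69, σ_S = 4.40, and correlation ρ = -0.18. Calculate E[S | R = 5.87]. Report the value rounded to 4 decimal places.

-4.2156

For a bivariate normal, E[S | R=x] = μ_S + ρ·(σ_S/σ_R)·(x − μ_R).
E[S | R=5.87] = -4.17 + (-0.18)·(4.40/4.69)·(5.87 − (5.60)) = -4.17 + (-0.16887)·(0.27) = -4.2156.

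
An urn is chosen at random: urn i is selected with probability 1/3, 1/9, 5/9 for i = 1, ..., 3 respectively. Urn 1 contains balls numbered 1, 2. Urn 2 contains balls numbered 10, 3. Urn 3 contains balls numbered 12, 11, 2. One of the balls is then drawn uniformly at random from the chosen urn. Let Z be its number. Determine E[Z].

E[Z | urn 1] = (1+2)/2 = 3/2.
E[Z | urn 2] = (10+3)/2 = 13/2.
E[Z | urn 3] = (12+11+2)/3 = 25/3.
By the law of total expectation,
E[Z] = (1/3)·(3/2) + (1/9)·(13/2) + (5/9)·(25/3) = 158/27.

158/27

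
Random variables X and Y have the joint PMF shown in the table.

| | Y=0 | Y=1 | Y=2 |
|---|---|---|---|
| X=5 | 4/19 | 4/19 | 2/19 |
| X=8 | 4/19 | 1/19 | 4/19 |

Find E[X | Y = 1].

P(Y = 1) = 5/19.
Σ X·P over the event = 5·(4/19) + 8·(1/19) = 28/19.
E[X | Y = 1] = (28/19) / (5/19) = 28/5.

28/5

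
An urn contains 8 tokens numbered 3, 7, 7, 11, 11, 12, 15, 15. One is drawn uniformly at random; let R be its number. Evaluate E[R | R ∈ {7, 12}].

P(R ∈ {7, 12}) = 3/8.
Σ over the event: 7·1/4 + 12·1/8 = 13/4.
E[R | R ∈ {7, 12}] = (13/4) / (3/8) = 26/3.

26/3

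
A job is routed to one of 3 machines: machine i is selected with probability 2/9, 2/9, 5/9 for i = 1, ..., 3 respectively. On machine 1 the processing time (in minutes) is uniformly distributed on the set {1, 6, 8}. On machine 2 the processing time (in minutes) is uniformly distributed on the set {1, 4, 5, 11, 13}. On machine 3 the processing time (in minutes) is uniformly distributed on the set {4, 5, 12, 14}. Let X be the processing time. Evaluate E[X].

449/60

E[X | machine 1] = (1+6+8)/3 = 5.
E[X | machine 2] = (1+4+5+11+13)/5 = 34/5.
E[X | machine 3] = (4+5+12+14)/4 = 35/4.
By the law of total expectation,
E[X] = (2/9)·(5) + (2/9)·(34/5) + (5/9)·(35/4) = 449/60.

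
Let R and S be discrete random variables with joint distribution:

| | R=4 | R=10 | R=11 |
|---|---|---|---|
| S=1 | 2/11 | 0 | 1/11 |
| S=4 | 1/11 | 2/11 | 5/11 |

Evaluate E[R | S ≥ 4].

79/8

P(S ≥ 4) = 8/11.
Σ R·P over the event = 4·(1/11) + 10·(2/11) + 11·(5/11) = 79/11.
E[R | S ≥ 4] = (79/11) / (8/11) = 79/8.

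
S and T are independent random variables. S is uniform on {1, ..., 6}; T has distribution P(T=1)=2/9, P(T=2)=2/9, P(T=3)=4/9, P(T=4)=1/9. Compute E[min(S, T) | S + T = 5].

P(S + T = 5) = 1/6.
Summing min(S,T)·P(x,y) over outcomes with S + T = 5 gives 5/18.
E[min(S, T) | S + T = 5] = (5/18) / (1/6) = 5/3.

5/3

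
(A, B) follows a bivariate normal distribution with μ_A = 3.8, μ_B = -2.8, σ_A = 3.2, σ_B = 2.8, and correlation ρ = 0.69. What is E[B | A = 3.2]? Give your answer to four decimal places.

For a bivariate normal, E[B | A=x] = μ_B + ρ·(σ_B/σ_A)·(x − μ_A).
E[B | A=3.2] = -2.8 + (0.69)·(2.8/3.2)·(3.2 − (3.8)) = -2.8 + (0.60375)·(-0.6) = -3.1623.

-3.1623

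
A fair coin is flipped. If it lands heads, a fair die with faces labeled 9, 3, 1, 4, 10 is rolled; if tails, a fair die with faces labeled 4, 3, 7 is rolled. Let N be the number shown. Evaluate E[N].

151/30

E[N | heads] = (9+3+1+4+10)/5 = 27/5.
E[N | tails] = (4+3+7)/3 = 14/3.
By the law of total expectation,
E[N] = (1/2)·(27/5) + (1/2)·(14/3) = 151/30.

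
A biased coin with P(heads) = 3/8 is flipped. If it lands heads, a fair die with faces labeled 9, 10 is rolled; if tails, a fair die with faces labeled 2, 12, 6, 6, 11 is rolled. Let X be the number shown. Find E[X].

E[X | heads] = (9+10)/2 = 19/2.
E[X | tails] = (2+12+6+6+11)/5 = 37/5.
E[X] = (3/8)·(19/2) + (5/8)·(37/5) = 131/16.

131/16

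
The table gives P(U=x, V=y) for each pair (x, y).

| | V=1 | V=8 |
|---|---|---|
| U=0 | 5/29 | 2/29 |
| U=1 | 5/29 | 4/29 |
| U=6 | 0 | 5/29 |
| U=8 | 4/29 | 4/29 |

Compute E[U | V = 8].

22/5

P(V = 8) = 15/29.
Summing U·P(U=x,V=y) over the conditioning event gives 66/29.
E[U | V = 8] = (66/29) / (15/29) = 22/5.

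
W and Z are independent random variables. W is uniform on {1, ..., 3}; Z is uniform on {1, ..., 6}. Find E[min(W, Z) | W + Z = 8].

Outcomes with W + Z = 8: (2,6), (3,5), each with probability 1/18.
E[min(W, Z) | W + Z = 8] = (2 + 3) / 2 = 5/2.

5/2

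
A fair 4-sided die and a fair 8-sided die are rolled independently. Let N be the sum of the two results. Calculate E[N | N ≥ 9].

10

P(N ≥ 9) = 5/16.
Σ over the event: 9·1/8 + 10·3/32 + 11·1/16 + 12·1/32 = 25/8.
E[N | N ≥ 9] = (25/8) / (5/16) = 10.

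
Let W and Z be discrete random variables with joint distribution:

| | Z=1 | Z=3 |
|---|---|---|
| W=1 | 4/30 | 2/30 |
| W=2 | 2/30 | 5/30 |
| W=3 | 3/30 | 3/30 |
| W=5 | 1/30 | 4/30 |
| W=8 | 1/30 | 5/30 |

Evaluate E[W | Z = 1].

30/11

P(Z = 1) = 11/30.
Summing W·P(W=x,Z=y) over the conditioning event gives 1.
E[W | Z = 1] = (1) / (11/30) = 30/11.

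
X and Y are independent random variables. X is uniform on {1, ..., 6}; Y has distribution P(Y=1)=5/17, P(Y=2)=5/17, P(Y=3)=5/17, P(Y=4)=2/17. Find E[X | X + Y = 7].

81/17

P(X + Y = 7) = 1/6.
Summing X·P(x,y) over outcomes with X + Y = 7 gives 27/34.
E[X | X + Y = 7] = (27/34) / (1/6) = 81/17.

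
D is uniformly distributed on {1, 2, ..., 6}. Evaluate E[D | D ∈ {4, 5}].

P(D ∈ {4, 5}) = 1/3.
Σ over the event: 4·1/6 + 5·1/6 = 3/2.
E[D | D ∈ {4, 5}] = (3/2) / (1/3) = 9/2.

9/2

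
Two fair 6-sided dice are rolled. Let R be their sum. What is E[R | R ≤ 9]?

94/15

P(R ≤ 9) = 5/6.
Σ over the event: 2·1/36 + 3·1/18 + 4·1/12 + 5·1/9 + 6·5/36 + 7·1/6 + 8·5/36 + 9·1/9 = 47/9.
E[R | R ≤ 9] = (47/9) / (5/6) = 94/15.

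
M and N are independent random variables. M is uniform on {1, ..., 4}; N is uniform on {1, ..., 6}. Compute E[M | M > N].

10/3

Outcomes with M > N: (2,1), (3,1), (3,2), (4,1), (4,2), (4,3), each with probability 1/24.
E[M | M > N] = (2 + 3 + 3 + 4 + 4 + 4) / 6 = 10/3.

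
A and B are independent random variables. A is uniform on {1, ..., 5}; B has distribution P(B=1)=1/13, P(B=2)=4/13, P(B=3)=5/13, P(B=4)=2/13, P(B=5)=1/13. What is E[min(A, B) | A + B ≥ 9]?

P(A + B ≥ 9) = 4/65.
Summing min(A,B)·P(x,y) over outcomes with A + B ≥ 9 gives 17/65.
E[min(A, B) | A + B ≥ 9] = (17/65) / (4/65) = 17/4.

17/4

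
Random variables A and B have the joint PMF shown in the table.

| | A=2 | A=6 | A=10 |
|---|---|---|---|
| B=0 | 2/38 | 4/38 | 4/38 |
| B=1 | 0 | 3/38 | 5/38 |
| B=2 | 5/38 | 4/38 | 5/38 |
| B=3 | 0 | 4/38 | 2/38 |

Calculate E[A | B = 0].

P(B = 0) = 5/19.
Σ A·P over the event = 2·(2/38) + 6·(4/38) + 10·(4/38) = 34/19.
E[A | B = 0] = (34/19) / (5/19) = 34/5.

34/5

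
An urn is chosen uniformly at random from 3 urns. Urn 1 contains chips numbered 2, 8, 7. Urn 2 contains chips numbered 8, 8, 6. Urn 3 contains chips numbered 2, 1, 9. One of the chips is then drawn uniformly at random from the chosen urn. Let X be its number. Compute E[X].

17/3

E[X | urn 1] = (2+8+7)/3 = 17/3.
E[X | urn 2] = (8+8+6)/3 = 22/3.
E[X | urn 3] = (2+1+9)/3 = 4.
E[X] = (1/3)·(17/3) + (1/3)·(22/3) + (1/3)·(4) = 17/3.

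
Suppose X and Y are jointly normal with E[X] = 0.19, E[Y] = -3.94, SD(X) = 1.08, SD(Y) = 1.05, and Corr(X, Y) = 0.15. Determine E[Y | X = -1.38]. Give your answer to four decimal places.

For a bivariate normal, E[Y | X=x] = μ_Y + ρ·(σ_Y/σ_X)·(x − μ_X).
E[Y | X=-1.38] = -3.94 + (0.15)·(1.05/1.08)·(-1.38 − (0.19)) = -3.94 + (0.14583)·(-1.57) = -4.1690.

-4.1690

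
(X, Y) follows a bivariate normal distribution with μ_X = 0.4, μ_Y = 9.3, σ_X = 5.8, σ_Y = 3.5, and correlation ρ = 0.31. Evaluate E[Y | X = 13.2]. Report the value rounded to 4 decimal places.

11.6945

For a bivariate normal, E[Y | X=x] = μ_Y + ρ·(σ_Y/σ_X)·(x − μ_X).
E[Y | X=13.2] = 9.3 + (0.31)·(3.5/5.8)·(13.2 − (0.4)) = 9.3 + (0.18707)·(12.8) = 11.6945.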